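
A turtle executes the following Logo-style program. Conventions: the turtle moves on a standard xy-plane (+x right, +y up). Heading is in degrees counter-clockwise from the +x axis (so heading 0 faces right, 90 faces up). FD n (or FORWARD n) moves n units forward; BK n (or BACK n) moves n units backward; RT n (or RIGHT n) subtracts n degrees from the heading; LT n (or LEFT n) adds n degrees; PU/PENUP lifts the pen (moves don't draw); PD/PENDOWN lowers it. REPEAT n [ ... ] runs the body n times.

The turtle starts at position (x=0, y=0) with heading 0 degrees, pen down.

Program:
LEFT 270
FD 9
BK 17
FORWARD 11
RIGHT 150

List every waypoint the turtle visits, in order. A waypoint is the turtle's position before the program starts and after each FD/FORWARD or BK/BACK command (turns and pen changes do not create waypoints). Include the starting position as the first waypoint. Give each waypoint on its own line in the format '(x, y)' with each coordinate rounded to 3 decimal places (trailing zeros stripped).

Executing turtle program step by step:
Start: pos=(0,0), heading=0, pen down
LT 270: heading 0 -> 270
FD 9: (0,0) -> (0,-9) [heading=270, draw]
BK 17: (0,-9) -> (0,8) [heading=270, draw]
FD 11: (0,8) -> (0,-3) [heading=270, draw]
RT 150: heading 270 -> 120
Final: pos=(0,-3), heading=120, 3 segment(s) drawn
Waypoints (4 total):
(0, 0)
(0, -9)
(0, 8)
(0, -3)

Answer: (0, 0)
(0, -9)
(0, 8)
(0, -3)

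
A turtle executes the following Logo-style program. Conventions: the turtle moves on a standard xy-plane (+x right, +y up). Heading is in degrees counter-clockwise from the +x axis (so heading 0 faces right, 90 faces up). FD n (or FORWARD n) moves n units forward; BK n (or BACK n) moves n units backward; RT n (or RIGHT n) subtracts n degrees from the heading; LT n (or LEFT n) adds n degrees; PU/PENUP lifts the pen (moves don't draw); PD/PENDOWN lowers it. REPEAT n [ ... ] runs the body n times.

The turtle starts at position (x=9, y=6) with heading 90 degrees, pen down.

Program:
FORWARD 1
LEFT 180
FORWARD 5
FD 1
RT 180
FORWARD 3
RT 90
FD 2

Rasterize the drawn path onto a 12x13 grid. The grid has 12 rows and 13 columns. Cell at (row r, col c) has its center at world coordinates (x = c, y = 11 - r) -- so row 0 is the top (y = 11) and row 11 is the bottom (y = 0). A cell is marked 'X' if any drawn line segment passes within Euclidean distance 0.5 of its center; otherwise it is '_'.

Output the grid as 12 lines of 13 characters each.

Segment 0: (9,6) -> (9,7)
Segment 1: (9,7) -> (9,2)
Segment 2: (9,2) -> (9,1)
Segment 3: (9,1) -> (9,4)
Segment 4: (9,4) -> (11,4)

Answer: _____________
_____________
_____________
_____________
_________X___
_________X___
_________X___
_________XXX_
_________X___
_________X___
_________X___
_____________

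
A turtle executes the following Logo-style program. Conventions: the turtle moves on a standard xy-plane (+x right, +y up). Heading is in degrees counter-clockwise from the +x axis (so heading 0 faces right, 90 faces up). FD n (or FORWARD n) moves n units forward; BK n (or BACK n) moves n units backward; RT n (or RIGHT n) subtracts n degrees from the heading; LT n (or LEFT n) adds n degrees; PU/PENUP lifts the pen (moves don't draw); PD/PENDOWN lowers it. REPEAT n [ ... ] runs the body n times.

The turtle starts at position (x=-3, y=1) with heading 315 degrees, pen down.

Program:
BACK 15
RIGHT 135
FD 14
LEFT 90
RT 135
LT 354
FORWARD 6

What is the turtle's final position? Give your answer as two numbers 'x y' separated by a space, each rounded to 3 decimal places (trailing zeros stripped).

Executing turtle program step by step:
Start: pos=(-3,1), heading=315, pen down
BK 15: (-3,1) -> (-13.607,11.607) [heading=315, draw]
RT 135: heading 315 -> 180
FD 14: (-13.607,11.607) -> (-27.607,11.607) [heading=180, draw]
LT 90: heading 180 -> 270
RT 135: heading 270 -> 135
LT 354: heading 135 -> 129
FD 6: (-27.607,11.607) -> (-31.383,16.269) [heading=129, draw]
Final: pos=(-31.383,16.269), heading=129, 3 segment(s) drawn

Answer: -31.383 16.269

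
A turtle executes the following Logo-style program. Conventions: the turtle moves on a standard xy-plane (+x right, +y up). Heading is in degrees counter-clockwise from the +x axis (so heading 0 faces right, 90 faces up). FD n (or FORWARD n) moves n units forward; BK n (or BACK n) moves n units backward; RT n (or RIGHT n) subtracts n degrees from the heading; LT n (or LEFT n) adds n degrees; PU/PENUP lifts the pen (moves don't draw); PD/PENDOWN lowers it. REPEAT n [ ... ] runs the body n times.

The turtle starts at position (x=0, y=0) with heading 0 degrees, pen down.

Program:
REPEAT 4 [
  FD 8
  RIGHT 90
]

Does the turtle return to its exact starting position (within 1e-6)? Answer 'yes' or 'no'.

Executing turtle program step by step:
Start: pos=(0,0), heading=0, pen down
REPEAT 4 [
  -- iteration 1/4 --
  FD 8: (0,0) -> (8,0) [heading=0, draw]
  RT 90: heading 0 -> 270
  -- iteration 2/4 --
  FD 8: (8,0) -> (8,-8) [heading=270, draw]
  RT 90: heading 270 -> 180
  -- iteration 3/4 --
  FD 8: (8,-8) -> (0,-8) [heading=180, draw]
  RT 90: heading 180 -> 90
  -- iteration 4/4 --
  FD 8: (0,-8) -> (0,0) [heading=90, draw]
  RT 90: heading 90 -> 0
]
Final: pos=(0,0), heading=0, 4 segment(s) drawn

Start position: (0, 0)
Final position: (0, 0)
Distance = 0; < 1e-6 -> CLOSED

Answer: yes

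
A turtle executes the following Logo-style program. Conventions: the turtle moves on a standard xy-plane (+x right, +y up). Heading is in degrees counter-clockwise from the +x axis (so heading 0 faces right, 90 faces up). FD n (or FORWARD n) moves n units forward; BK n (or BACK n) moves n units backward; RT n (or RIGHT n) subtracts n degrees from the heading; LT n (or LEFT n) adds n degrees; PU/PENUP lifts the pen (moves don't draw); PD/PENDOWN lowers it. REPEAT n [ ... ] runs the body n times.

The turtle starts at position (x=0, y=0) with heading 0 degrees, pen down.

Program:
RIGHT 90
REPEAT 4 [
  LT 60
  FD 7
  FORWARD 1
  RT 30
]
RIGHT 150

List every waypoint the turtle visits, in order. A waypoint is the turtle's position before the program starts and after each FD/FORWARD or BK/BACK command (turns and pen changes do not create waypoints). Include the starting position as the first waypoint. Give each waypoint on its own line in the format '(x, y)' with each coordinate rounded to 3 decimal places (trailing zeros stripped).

Executing turtle program step by step:
Start: pos=(0,0), heading=0, pen down
RT 90: heading 0 -> 270
REPEAT 4 [
  -- iteration 1/4 --
  LT 60: heading 270 -> 330
  FD 7: (0,0) -> (6.062,-3.5) [heading=330, draw]
  FD 1: (6.062,-3.5) -> (6.928,-4) [heading=330, draw]
  RT 30: heading 330 -> 300
  -- iteration 2/4 --
  LT 60: heading 300 -> 0
  FD 7: (6.928,-4) -> (13.928,-4) [heading=0, draw]
  FD 1: (13.928,-4) -> (14.928,-4) [heading=0, draw]
  RT 30: heading 0 -> 330
  -- iteration 3/4 --
  LT 60: heading 330 -> 30
  FD 7: (14.928,-4) -> (20.99,-0.5) [heading=30, draw]
  FD 1: (20.99,-0.5) -> (21.856,0) [heading=30, draw]
  RT 30: heading 30 -> 0
  -- iteration 4/4 --
  LT 60: heading 0 -> 60
  FD 7: (21.856,0) -> (25.356,6.062) [heading=60, draw]
  FD 1: (25.356,6.062) -> (25.856,6.928) [heading=60, draw]
  RT 30: heading 60 -> 30
]
RT 150: heading 30 -> 240
Final: pos=(25.856,6.928), heading=240, 8 segment(s) drawn
Waypoints (9 total):
(0, 0)
(6.062, -3.5)
(6.928, -4)
(13.928, -4)
(14.928, -4)
(20.99, -0.5)
(21.856, 0)
(25.356, 6.062)
(25.856, 6.928)

Answer: (0, 0)
(6.062, -3.5)
(6.928, -4)
(13.928, -4)
(14.928, -4)
(20.99, -0.5)
(21.856, 0)
(25.356, 6.062)
(25.856, 6.928)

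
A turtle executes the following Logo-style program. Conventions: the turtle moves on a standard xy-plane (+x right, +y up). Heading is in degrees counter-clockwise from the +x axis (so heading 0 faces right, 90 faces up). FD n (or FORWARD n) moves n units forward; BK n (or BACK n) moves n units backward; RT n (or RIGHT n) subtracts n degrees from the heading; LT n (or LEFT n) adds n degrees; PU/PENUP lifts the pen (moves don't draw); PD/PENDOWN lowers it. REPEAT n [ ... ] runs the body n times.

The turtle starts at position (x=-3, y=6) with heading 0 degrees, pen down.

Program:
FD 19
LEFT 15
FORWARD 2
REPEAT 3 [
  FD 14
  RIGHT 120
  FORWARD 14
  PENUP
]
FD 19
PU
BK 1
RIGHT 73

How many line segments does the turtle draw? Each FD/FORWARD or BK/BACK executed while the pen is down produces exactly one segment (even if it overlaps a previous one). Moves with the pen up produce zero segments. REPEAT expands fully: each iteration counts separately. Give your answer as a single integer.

Answer: 4

Derivation:
Executing turtle program step by step:
Start: pos=(-3,6), heading=0, pen down
FD 19: (-3,6) -> (16,6) [heading=0, draw]
LT 15: heading 0 -> 15
FD 2: (16,6) -> (17.932,6.518) [heading=15, draw]
REPEAT 3 [
  -- iteration 1/3 --
  FD 14: (17.932,6.518) -> (31.455,10.141) [heading=15, draw]
  RT 120: heading 15 -> 255
  FD 14: (31.455,10.141) -> (27.831,-3.382) [heading=255, draw]
  PU: pen up
  -- iteration 2/3 --
  FD 14: (27.831,-3.382) -> (24.208,-16.905) [heading=255, move]
  RT 120: heading 255 -> 135
  FD 14: (24.208,-16.905) -> (14.308,-7.005) [heading=135, move]
  PU: pen up
  -- iteration 3/3 --
  FD 14: (14.308,-7.005) -> (4.409,2.894) [heading=135, move]
  RT 120: heading 135 -> 15
  FD 14: (4.409,2.894) -> (17.932,6.518) [heading=15, move]
  PU: pen up
]
FD 19: (17.932,6.518) -> (36.284,11.435) [heading=15, move]
PU: pen up
BK 1: (36.284,11.435) -> (35.319,11.176) [heading=15, move]
RT 73: heading 15 -> 302
Final: pos=(35.319,11.176), heading=302, 4 segment(s) drawn
Segments drawn: 4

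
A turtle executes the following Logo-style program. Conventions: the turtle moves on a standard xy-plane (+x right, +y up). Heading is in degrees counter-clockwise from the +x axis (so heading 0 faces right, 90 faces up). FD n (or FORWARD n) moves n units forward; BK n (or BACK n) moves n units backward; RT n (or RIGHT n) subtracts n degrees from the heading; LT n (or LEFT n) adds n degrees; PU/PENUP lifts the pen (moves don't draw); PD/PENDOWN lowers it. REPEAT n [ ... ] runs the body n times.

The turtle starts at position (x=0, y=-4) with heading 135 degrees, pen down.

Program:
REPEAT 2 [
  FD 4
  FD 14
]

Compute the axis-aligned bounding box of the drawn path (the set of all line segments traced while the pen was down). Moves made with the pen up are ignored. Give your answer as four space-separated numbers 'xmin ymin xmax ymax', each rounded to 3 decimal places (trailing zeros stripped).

Executing turtle program step by step:
Start: pos=(0,-4), heading=135, pen down
REPEAT 2 [
  -- iteration 1/2 --
  FD 4: (0,-4) -> (-2.828,-1.172) [heading=135, draw]
  FD 14: (-2.828,-1.172) -> (-12.728,8.728) [heading=135, draw]
  -- iteration 2/2 --
  FD 4: (-12.728,8.728) -> (-15.556,11.556) [heading=135, draw]
  FD 14: (-15.556,11.556) -> (-25.456,21.456) [heading=135, draw]
]
Final: pos=(-25.456,21.456), heading=135, 4 segment(s) drawn

Segment endpoints: x in {-25.456, -15.556, -12.728, -2.828, 0}, y in {-4, -1.172, 8.728, 11.556, 21.456}
xmin=-25.456, ymin=-4, xmax=0, ymax=21.456

Answer: -25.456 -4 0 21.456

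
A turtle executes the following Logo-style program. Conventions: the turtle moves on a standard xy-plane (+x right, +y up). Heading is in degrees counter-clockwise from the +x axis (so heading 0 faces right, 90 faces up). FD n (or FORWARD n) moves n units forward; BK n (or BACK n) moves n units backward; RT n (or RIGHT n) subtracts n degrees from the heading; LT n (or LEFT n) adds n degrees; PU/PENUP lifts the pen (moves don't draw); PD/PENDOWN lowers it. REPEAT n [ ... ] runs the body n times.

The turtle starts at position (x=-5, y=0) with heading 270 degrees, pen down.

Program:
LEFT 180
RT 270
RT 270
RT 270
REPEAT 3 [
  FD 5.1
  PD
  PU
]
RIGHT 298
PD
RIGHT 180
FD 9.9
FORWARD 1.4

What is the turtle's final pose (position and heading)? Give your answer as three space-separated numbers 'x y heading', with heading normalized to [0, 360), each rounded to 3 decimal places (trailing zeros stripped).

Answer: 4.995 -9.977 242

Derivation:
Executing turtle program step by step:
Start: pos=(-5,0), heading=270, pen down
LT 180: heading 270 -> 90
RT 270: heading 90 -> 180
RT 270: heading 180 -> 270
RT 270: heading 270 -> 0
REPEAT 3 [
  -- iteration 1/3 --
  FD 5.1: (-5,0) -> (0.1,0) [heading=0, draw]
  PD: pen down
  PU: pen up
  -- iteration 2/3 --
  FD 5.1: (0.1,0) -> (5.2,0) [heading=0, move]
  PD: pen down
  PU: pen up
  -- iteration 3/3 --
  FD 5.1: (5.2,0) -> (10.3,0) [heading=0, move]
  PD: pen down
  PU: pen up
]
RT 298: heading 0 -> 62
PD: pen down
RT 180: heading 62 -> 242
FD 9.9: (10.3,0) -> (5.652,-8.741) [heading=242, draw]
FD 1.4: (5.652,-8.741) -> (4.995,-9.977) [heading=242, draw]
Final: pos=(4.995,-9.977), heading=242, 3 segment(s) drawn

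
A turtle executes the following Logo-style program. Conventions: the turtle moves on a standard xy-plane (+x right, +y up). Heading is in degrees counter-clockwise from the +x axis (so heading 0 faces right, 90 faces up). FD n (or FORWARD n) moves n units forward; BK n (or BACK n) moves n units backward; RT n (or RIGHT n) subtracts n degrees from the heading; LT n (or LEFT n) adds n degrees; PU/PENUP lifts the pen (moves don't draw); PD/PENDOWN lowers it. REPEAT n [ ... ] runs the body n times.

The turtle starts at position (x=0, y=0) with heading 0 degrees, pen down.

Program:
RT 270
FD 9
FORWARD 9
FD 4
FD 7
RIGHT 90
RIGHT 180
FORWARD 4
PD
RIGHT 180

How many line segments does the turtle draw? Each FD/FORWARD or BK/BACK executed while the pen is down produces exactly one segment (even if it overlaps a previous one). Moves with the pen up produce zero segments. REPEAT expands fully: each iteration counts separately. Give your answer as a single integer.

Answer: 5

Derivation:
Executing turtle program step by step:
Start: pos=(0,0), heading=0, pen down
RT 270: heading 0 -> 90
FD 9: (0,0) -> (0,9) [heading=90, draw]
FD 9: (0,9) -> (0,18) [heading=90, draw]
FD 4: (0,18) -> (0,22) [heading=90, draw]
FD 7: (0,22) -> (0,29) [heading=90, draw]
RT 90: heading 90 -> 0
RT 180: heading 0 -> 180
FD 4: (0,29) -> (-4,29) [heading=180, draw]
PD: pen down
RT 180: heading 180 -> 0
Final: pos=(-4,29), heading=0, 5 segment(s) drawn
Segments drawn: 5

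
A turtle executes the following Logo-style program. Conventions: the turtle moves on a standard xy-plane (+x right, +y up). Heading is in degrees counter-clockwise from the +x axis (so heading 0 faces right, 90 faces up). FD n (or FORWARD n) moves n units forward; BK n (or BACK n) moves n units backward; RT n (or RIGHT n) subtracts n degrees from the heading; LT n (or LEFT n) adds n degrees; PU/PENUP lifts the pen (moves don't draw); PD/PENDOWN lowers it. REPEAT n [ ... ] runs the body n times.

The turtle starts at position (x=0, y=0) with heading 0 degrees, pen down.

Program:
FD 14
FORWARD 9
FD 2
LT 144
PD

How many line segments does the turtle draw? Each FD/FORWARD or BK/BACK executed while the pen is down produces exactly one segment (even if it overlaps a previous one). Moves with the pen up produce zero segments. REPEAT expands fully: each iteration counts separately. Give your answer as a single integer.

Executing turtle program step by step:
Start: pos=(0,0), heading=0, pen down
FD 14: (0,0) -> (14,0) [heading=0, draw]
FD 9: (14,0) -> (23,0) [heading=0, draw]
FD 2: (23,0) -> (25,0) [heading=0, draw]
LT 144: heading 0 -> 144
PD: pen down
Final: pos=(25,0), heading=144, 3 segment(s) drawn
Segments drawn: 3

Answer: 3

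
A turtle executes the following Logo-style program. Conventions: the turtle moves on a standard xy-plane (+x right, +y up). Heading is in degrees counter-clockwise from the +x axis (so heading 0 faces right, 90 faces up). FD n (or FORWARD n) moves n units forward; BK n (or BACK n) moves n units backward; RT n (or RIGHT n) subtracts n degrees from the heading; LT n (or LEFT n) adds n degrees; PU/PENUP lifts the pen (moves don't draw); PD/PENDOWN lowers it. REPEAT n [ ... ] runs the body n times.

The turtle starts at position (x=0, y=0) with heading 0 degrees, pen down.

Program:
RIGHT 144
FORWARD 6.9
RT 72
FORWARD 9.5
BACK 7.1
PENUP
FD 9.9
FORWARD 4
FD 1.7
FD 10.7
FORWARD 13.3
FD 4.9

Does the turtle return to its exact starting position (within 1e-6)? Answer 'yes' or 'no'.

Answer: no

Derivation:
Executing turtle program step by step:
Start: pos=(0,0), heading=0, pen down
RT 144: heading 0 -> 216
FD 6.9: (0,0) -> (-5.582,-4.056) [heading=216, draw]
RT 72: heading 216 -> 144
FD 9.5: (-5.582,-4.056) -> (-13.268,1.528) [heading=144, draw]
BK 7.1: (-13.268,1.528) -> (-7.524,-2.645) [heading=144, draw]
PU: pen up
FD 9.9: (-7.524,-2.645) -> (-15.533,3.174) [heading=144, move]
FD 4: (-15.533,3.174) -> (-18.769,5.525) [heading=144, move]
FD 1.7: (-18.769,5.525) -> (-20.145,6.524) [heading=144, move]
FD 10.7: (-20.145,6.524) -> (-28.801,12.814) [heading=144, move]
FD 13.3: (-28.801,12.814) -> (-39.561,20.631) [heading=144, move]
FD 4.9: (-39.561,20.631) -> (-43.525,23.511) [heading=144, move]
Final: pos=(-43.525,23.511), heading=144, 3 segment(s) drawn

Start position: (0, 0)
Final position: (-43.525, 23.511)
Distance = 49.469; >= 1e-6 -> NOT closed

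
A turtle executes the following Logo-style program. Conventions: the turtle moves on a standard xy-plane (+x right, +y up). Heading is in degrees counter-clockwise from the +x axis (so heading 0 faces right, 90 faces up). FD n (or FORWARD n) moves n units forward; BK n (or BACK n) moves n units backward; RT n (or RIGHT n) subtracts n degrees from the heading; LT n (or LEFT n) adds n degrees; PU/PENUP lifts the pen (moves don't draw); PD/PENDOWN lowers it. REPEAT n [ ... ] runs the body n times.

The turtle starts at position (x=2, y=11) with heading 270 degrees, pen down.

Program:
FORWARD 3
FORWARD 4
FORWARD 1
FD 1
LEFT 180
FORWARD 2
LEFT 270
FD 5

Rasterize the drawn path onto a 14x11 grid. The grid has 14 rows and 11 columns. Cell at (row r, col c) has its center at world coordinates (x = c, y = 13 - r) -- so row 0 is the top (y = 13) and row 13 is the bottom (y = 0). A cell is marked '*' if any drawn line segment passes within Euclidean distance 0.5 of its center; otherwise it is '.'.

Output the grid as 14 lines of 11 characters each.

Answer: ...........
...........
..*........
..*........
..*........
..*........
..*........
..*........
..*........
..******...
..*........
..*........
...........
...........

Derivation:
Segment 0: (2,11) -> (2,8)
Segment 1: (2,8) -> (2,4)
Segment 2: (2,4) -> (2,3)
Segment 3: (2,3) -> (2,2)
Segment 4: (2,2) -> (2,4)
Segment 5: (2,4) -> (7,4)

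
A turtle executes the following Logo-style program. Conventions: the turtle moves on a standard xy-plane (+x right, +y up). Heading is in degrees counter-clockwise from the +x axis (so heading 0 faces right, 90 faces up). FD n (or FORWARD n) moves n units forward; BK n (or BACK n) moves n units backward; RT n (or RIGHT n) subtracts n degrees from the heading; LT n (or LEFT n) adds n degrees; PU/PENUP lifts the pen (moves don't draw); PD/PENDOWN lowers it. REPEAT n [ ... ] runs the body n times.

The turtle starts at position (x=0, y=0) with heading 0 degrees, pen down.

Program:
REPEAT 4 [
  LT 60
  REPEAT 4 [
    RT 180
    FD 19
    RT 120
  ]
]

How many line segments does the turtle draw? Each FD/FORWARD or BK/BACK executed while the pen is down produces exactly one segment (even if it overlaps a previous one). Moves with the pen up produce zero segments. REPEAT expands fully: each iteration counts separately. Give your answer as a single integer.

Executing turtle program step by step:
Start: pos=(0,0), heading=0, pen down
REPEAT 4 [
  -- iteration 1/4 --
  LT 60: heading 0 -> 60
  REPEAT 4 [
    -- iteration 1/4 --
    RT 180: heading 60 -> 240
    FD 19: (0,0) -> (-9.5,-16.454) [heading=240, draw]
    RT 120: heading 240 -> 120
    -- iteration 2/4 --
    RT 180: heading 120 -> 300
    FD 19: (-9.5,-16.454) -> (0,-32.909) [heading=300, draw]
    RT 120: heading 300 -> 180
    -- iteration 3/4 --
    RT 180: heading 180 -> 0
    FD 19: (0,-32.909) -> (19,-32.909) [heading=0, draw]
    RT 120: heading 0 -> 240
    -- iteration 4/4 --
    RT 180: heading 240 -> 60
    FD 19: (19,-32.909) -> (28.5,-16.454) [heading=60, draw]
    RT 120: heading 60 -> 300
  ]
  -- iteration 2/4 --
  LT 60: heading 300 -> 0
  REPEAT 4 [
    -- iteration 1/4 --
    RT 180: heading 0 -> 180
    FD 19: (28.5,-16.454) -> (9.5,-16.454) [heading=180, draw]
    RT 120: heading 180 -> 60
    -- iteration 2/4 --
    RT 180: heading 60 -> 240
    FD 19: (9.5,-16.454) -> (0,-32.909) [heading=240, draw]
    RT 120: heading 240 -> 120
    -- iteration 3/4 --
    RT 180: heading 120 -> 300
    FD 19: (0,-32.909) -> (9.5,-49.363) [heading=300, draw]
    RT 120: heading 300 -> 180
    -- iteration 4/4 --
    RT 180: heading 180 -> 0
    FD 19: (9.5,-49.363) -> (28.5,-49.363) [heading=0, draw]
    RT 120: heading 0 -> 240
  ]
  -- iteration 3/4 --
  LT 60: heading 240 -> 300
  REPEAT 4 [
    -- iteration 1/4 --
    RT 180: heading 300 -> 120
    FD 19: (28.5,-49.363) -> (19,-32.909) [heading=120, draw]
    RT 120: heading 120 -> 0
    -- iteration 2/4 --
    RT 180: heading 0 -> 180
    FD 19: (19,-32.909) -> (0,-32.909) [heading=180, draw]
    RT 120: heading 180 -> 60
    -- iteration 3/4 --
    RT 180: heading 60 -> 240
    FD 19: (0,-32.909) -> (-9.5,-49.363) [heading=240, draw]
    RT 120: heading 240 -> 120
    -- iteration 4/4 --
    RT 180: heading 120 -> 300
    FD 19: (-9.5,-49.363) -> (0,-65.818) [heading=300, draw]
    RT 120: heading 300 -> 180
  ]
  -- iteration 4/4 --
  LT 60: heading 180 -> 240
  REPEAT 4 [
    -- iteration 1/4 --
    RT 180: heading 240 -> 60
    FD 19: (0,-65.818) -> (9.5,-49.363) [heading=60, draw]
    RT 120: heading 60 -> 300
    -- iteration 2/4 --
    RT 180: heading 300 -> 120
    FD 19: (9.5,-49.363) -> (0,-32.909) [heading=120, draw]
    RT 120: heading 120 -> 0
    -- iteration 3/4 --
    RT 180: heading 0 -> 180
    FD 19: (0,-32.909) -> (-19,-32.909) [heading=180, draw]
    RT 120: heading 180 -> 60
    -- iteration 4/4 --
    RT 180: heading 60 -> 240
    FD 19: (-19,-32.909) -> (-28.5,-49.363) [heading=240, draw]
    RT 120: heading 240 -> 120
  ]
]
Final: pos=(-28.5,-49.363), heading=120, 16 segment(s) drawn
Segments drawn: 16

Answer: 16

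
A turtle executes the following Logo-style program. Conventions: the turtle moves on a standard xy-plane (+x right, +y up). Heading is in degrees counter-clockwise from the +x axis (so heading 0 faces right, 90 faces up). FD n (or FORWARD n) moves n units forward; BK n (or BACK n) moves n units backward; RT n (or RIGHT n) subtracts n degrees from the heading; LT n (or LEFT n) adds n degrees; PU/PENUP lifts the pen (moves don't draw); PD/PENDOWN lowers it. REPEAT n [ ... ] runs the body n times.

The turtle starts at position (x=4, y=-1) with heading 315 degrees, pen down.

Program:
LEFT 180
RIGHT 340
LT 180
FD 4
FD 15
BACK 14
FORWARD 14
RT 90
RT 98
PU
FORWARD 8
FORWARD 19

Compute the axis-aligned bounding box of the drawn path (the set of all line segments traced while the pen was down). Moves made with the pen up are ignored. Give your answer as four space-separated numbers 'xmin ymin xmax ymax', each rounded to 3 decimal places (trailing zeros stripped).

Executing turtle program step by step:
Start: pos=(4,-1), heading=315, pen down
LT 180: heading 315 -> 135
RT 340: heading 135 -> 155
LT 180: heading 155 -> 335
FD 4: (4,-1) -> (7.625,-2.69) [heading=335, draw]
FD 15: (7.625,-2.69) -> (21.22,-9.03) [heading=335, draw]
BK 14: (21.22,-9.03) -> (8.532,-3.113) [heading=335, draw]
FD 14: (8.532,-3.113) -> (21.22,-9.03) [heading=335, draw]
RT 90: heading 335 -> 245
RT 98: heading 245 -> 147
PU: pen up
FD 8: (21.22,-9.03) -> (14.51,-4.673) [heading=147, move]
FD 19: (14.51,-4.673) -> (-1.424,5.676) [heading=147, move]
Final: pos=(-1.424,5.676), heading=147, 4 segment(s) drawn

Segment endpoints: x in {4, 7.625, 8.532, 21.22}, y in {-9.03, -3.113, -2.69, -1}
xmin=4, ymin=-9.03, xmax=21.22, ymax=-1

Answer: 4 -9.03 21.22 -1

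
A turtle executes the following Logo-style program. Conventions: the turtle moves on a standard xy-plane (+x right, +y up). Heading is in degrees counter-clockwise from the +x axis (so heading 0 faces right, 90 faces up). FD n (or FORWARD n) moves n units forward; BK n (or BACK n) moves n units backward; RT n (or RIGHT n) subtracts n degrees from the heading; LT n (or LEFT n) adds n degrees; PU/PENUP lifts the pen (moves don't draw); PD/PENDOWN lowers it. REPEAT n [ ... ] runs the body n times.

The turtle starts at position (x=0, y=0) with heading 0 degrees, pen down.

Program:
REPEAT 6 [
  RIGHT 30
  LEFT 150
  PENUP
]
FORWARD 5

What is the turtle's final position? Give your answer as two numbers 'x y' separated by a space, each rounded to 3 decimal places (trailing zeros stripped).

Answer: 5 0

Derivation:
Executing turtle program step by step:
Start: pos=(0,0), heading=0, pen down
REPEAT 6 [
  -- iteration 1/6 --
  RT 30: heading 0 -> 330
  LT 150: heading 330 -> 120
  PU: pen up
  -- iteration 2/6 --
  RT 30: heading 120 -> 90
  LT 150: heading 90 -> 240
  PU: pen up
  -- iteration 3/6 --
  RT 30: heading 240 -> 210
  LT 150: heading 210 -> 0
  PU: pen up
  -- iteration 4/6 --
  RT 30: heading 0 -> 330
  LT 150: heading 330 -> 120
  PU: pen up
  -- iteration 5/6 --
  RT 30: heading 120 -> 90
  LT 150: heading 90 -> 240
  PU: pen up
  -- iteration 6/6 --
  RT 30: heading 240 -> 210
  LT 150: heading 210 -> 0
  PU: pen up
]
FD 5: (0,0) -> (5,0) [heading=0, move]
Final: pos=(5,0), heading=0, 0 segment(s) drawn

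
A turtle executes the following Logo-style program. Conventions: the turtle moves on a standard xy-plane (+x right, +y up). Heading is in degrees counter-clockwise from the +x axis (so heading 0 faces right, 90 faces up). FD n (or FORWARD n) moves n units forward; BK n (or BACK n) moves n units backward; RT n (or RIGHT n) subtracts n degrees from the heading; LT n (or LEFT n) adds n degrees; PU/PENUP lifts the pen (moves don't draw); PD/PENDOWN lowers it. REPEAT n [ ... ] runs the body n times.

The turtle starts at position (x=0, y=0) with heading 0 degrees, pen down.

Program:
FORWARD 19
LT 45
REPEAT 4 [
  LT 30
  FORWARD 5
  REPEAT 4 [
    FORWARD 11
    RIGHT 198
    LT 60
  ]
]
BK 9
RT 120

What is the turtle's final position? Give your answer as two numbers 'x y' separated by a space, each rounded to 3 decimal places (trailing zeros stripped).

Answer: 32.732 -9.205

Derivation:
Executing turtle program step by step:
Start: pos=(0,0), heading=0, pen down
FD 19: (0,0) -> (19,0) [heading=0, draw]
LT 45: heading 0 -> 45
REPEAT 4 [
  -- iteration 1/4 --
  LT 30: heading 45 -> 75
  FD 5: (19,0) -> (20.294,4.83) [heading=75, draw]
  REPEAT 4 [
    -- iteration 1/4 --
    FD 11: (20.294,4.83) -> (23.141,15.455) [heading=75, draw]
    RT 198: heading 75 -> 237
    LT 60: heading 237 -> 297
    -- iteration 2/4 --
    FD 11: (23.141,15.455) -> (28.135,5.654) [heading=297, draw]
    RT 198: heading 297 -> 99
    LT 60: heading 99 -> 159
    -- iteration 3/4 --
    FD 11: (28.135,5.654) -> (17.866,9.596) [heading=159, draw]
    RT 198: heading 159 -> 321
    LT 60: heading 321 -> 21
    -- iteration 4/4 --
    FD 11: (17.866,9.596) -> (28.135,13.538) [heading=21, draw]
    RT 198: heading 21 -> 183
    LT 60: heading 183 -> 243
  ]
  -- iteration 2/4 --
  LT 30: heading 243 -> 273
  FD 5: (28.135,13.538) -> (28.397,8.545) [heading=273, draw]
  REPEAT 4 [
    -- iteration 1/4 --
    FD 11: (28.397,8.545) -> (28.972,-2.44) [heading=273, draw]
    RT 198: heading 273 -> 75
    LT 60: heading 75 -> 135
    -- iteration 2/4 --
    FD 11: (28.972,-2.44) -> (21.194,5.338) [heading=135, draw]
    RT 198: heading 135 -> 297
    LT 60: heading 297 -> 357
    -- iteration 3/4 --
    FD 11: (21.194,5.338) -> (32.179,4.762) [heading=357, draw]
    RT 198: heading 357 -> 159
    LT 60: heading 159 -> 219
    -- iteration 4/4 --
    FD 11: (32.179,4.762) -> (23.631,-2.16) [heading=219, draw]
    RT 198: heading 219 -> 21
    LT 60: heading 21 -> 81
  ]
  -- iteration 3/4 --
  LT 30: heading 81 -> 111
  FD 5: (23.631,-2.16) -> (21.839,2.508) [heading=111, draw]
  REPEAT 4 [
    -- iteration 1/4 --
    FD 11: (21.839,2.508) -> (17.897,12.777) [heading=111, draw]
    RT 198: heading 111 -> 273
    LT 60: heading 273 -> 333
    -- iteration 2/4 --
    FD 11: (17.897,12.777) -> (27.698,7.783) [heading=333, draw]
    RT 198: heading 333 -> 135
    LT 60: heading 135 -> 195
    -- iteration 3/4 --
    FD 11: (27.698,7.783) -> (17.073,4.936) [heading=195, draw]
    RT 198: heading 195 -> 357
    LT 60: heading 357 -> 57
    -- iteration 4/4 --
    FD 11: (17.073,4.936) -> (23.064,14.161) [heading=57, draw]
    RT 198: heading 57 -> 219
    LT 60: heading 219 -> 279
  ]
  -- iteration 4/4 --
  LT 30: heading 279 -> 309
  FD 5: (23.064,14.161) -> (26.21,10.276) [heading=309, draw]
  REPEAT 4 [
    -- iteration 1/4 --
    FD 11: (26.21,10.276) -> (33.133,1.727) [heading=309, draw]
    RT 198: heading 309 -> 111
    LT 60: heading 111 -> 171
    -- iteration 2/4 --
    FD 11: (33.133,1.727) -> (22.268,3.448) [heading=171, draw]
    RT 198: heading 171 -> 333
    LT 60: heading 333 -> 33
    -- iteration 3/4 --
    FD 11: (22.268,3.448) -> (31.493,9.439) [heading=33, draw]
    RT 198: heading 33 -> 195
    LT 60: heading 195 -> 255
    -- iteration 4/4 --
    FD 11: (31.493,9.439) -> (28.646,-1.186) [heading=255, draw]
    RT 198: heading 255 -> 57
    LT 60: heading 57 -> 117
  ]
]
BK 9: (28.646,-1.186) -> (32.732,-9.205) [heading=117, draw]
RT 120: heading 117 -> 357
Final: pos=(32.732,-9.205), heading=357, 22 segment(s) drawn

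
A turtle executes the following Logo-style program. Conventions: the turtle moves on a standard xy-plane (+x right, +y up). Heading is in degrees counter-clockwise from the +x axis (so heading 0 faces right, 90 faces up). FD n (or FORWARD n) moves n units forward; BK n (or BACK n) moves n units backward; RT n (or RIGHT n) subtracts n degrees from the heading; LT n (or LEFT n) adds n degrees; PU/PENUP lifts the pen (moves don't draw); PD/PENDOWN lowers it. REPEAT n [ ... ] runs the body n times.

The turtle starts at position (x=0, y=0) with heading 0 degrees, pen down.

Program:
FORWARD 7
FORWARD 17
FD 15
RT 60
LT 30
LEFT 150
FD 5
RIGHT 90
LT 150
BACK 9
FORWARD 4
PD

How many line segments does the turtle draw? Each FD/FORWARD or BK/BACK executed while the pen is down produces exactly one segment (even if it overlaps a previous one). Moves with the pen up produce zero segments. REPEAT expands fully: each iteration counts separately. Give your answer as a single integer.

Executing turtle program step by step:
Start: pos=(0,0), heading=0, pen down
FD 7: (0,0) -> (7,0) [heading=0, draw]
FD 17: (7,0) -> (24,0) [heading=0, draw]
FD 15: (24,0) -> (39,0) [heading=0, draw]
RT 60: heading 0 -> 300
LT 30: heading 300 -> 330
LT 150: heading 330 -> 120
FD 5: (39,0) -> (36.5,4.33) [heading=120, draw]
RT 90: heading 120 -> 30
LT 150: heading 30 -> 180
BK 9: (36.5,4.33) -> (45.5,4.33) [heading=180, draw]
FD 4: (45.5,4.33) -> (41.5,4.33) [heading=180, draw]
PD: pen down
Final: pos=(41.5,4.33), heading=180, 6 segment(s) drawn
Segments drawn: 6

Answer: 6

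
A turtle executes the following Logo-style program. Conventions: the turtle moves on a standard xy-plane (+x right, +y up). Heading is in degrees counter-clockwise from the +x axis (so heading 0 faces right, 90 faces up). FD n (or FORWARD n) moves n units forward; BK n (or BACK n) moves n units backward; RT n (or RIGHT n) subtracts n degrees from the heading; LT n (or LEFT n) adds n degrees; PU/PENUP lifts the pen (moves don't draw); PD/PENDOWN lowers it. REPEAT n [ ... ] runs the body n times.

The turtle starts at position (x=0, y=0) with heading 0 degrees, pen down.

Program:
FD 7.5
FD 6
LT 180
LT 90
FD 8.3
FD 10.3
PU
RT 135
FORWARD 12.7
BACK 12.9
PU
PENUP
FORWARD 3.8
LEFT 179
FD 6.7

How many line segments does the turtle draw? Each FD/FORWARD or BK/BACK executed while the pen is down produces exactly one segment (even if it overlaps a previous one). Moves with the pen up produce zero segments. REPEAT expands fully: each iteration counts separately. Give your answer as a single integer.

Answer: 4

Derivation:
Executing turtle program step by step:
Start: pos=(0,0), heading=0, pen down
FD 7.5: (0,0) -> (7.5,0) [heading=0, draw]
FD 6: (7.5,0) -> (13.5,0) [heading=0, draw]
LT 180: heading 0 -> 180
LT 90: heading 180 -> 270
FD 8.3: (13.5,0) -> (13.5,-8.3) [heading=270, draw]
FD 10.3: (13.5,-8.3) -> (13.5,-18.6) [heading=270, draw]
PU: pen up
RT 135: heading 270 -> 135
FD 12.7: (13.5,-18.6) -> (4.52,-9.62) [heading=135, move]
BK 12.9: (4.52,-9.62) -> (13.641,-18.741) [heading=135, move]
PU: pen up
PU: pen up
FD 3.8: (13.641,-18.741) -> (10.954,-16.054) [heading=135, move]
LT 179: heading 135 -> 314
FD 6.7: (10.954,-16.054) -> (15.609,-20.874) [heading=314, move]
Final: pos=(15.609,-20.874), heading=314, 4 segment(s) drawn
Segments drawn: 4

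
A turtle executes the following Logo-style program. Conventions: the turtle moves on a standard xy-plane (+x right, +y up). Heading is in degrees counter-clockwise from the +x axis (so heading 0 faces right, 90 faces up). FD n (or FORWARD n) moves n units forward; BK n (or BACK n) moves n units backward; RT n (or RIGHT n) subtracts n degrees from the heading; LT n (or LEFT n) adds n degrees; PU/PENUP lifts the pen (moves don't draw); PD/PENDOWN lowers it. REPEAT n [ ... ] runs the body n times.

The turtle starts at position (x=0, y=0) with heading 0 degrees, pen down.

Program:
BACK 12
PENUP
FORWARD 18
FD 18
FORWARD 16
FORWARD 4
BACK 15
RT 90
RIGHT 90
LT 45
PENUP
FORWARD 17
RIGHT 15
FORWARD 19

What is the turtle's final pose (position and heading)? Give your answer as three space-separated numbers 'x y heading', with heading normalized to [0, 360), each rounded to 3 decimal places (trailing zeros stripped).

Executing turtle program step by step:
Start: pos=(0,0), heading=0, pen down
BK 12: (0,0) -> (-12,0) [heading=0, draw]
PU: pen up
FD 18: (-12,0) -> (6,0) [heading=0, move]
FD 18: (6,0) -> (24,0) [heading=0, move]
FD 16: (24,0) -> (40,0) [heading=0, move]
FD 4: (40,0) -> (44,0) [heading=0, move]
BK 15: (44,0) -> (29,0) [heading=0, move]
RT 90: heading 0 -> 270
RT 90: heading 270 -> 180
LT 45: heading 180 -> 225
PU: pen up
FD 17: (29,0) -> (16.979,-12.021) [heading=225, move]
RT 15: heading 225 -> 210
FD 19: (16.979,-12.021) -> (0.525,-21.521) [heading=210, move]
Final: pos=(0.525,-21.521), heading=210, 1 segment(s) drawn

Answer: 0.525 -21.521 210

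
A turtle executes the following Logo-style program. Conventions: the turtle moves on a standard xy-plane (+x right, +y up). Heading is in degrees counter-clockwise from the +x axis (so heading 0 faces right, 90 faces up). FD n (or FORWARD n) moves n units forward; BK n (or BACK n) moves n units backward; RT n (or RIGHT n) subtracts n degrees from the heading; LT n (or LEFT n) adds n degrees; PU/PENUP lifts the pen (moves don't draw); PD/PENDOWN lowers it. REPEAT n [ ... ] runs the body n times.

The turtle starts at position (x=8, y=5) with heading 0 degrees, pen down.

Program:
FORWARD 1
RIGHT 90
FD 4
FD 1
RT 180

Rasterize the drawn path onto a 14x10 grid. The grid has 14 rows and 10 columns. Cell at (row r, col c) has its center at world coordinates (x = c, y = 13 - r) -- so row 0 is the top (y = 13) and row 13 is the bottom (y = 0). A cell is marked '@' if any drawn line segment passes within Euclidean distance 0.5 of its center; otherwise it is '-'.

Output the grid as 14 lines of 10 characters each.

Segment 0: (8,5) -> (9,5)
Segment 1: (9,5) -> (9,1)
Segment 2: (9,1) -> (9,0)

Answer: ----------
----------
----------
----------
----------
----------
----------
----------
--------@@
---------@
---------@
---------@
---------@
---------@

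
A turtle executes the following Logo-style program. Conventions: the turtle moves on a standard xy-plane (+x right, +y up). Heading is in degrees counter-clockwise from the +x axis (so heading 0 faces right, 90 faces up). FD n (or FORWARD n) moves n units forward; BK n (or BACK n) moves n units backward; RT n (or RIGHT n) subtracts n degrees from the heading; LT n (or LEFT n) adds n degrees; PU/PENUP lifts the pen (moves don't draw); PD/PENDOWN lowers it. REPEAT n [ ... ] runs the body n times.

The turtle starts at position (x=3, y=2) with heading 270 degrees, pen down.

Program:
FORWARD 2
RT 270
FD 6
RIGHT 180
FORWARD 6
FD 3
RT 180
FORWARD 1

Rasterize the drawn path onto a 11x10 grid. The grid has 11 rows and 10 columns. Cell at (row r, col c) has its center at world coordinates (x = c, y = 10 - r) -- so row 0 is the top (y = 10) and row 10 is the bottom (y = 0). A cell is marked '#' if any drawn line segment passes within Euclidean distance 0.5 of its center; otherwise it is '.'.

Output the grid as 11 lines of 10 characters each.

Answer: ..........
..........
..........
..........
..........
..........
..........
..........
...#......
...#......
##########

Derivation:
Segment 0: (3,2) -> (3,0)
Segment 1: (3,0) -> (9,0)
Segment 2: (9,0) -> (3,-0)
Segment 3: (3,-0) -> (0,-0)
Segment 4: (0,-0) -> (1,-0)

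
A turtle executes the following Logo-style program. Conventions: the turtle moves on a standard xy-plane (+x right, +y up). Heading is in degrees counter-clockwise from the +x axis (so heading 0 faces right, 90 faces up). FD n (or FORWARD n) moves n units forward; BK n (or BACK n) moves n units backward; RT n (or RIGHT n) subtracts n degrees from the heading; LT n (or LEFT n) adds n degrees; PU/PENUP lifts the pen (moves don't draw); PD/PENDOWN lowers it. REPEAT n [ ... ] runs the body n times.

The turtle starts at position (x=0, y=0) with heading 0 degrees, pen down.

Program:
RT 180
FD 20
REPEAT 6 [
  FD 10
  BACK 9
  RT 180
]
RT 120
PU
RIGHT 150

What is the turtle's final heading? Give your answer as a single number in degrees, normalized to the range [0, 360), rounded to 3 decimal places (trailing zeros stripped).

Executing turtle program step by step:
Start: pos=(0,0), heading=0, pen down
RT 180: heading 0 -> 180
FD 20: (0,0) -> (-20,0) [heading=180, draw]
REPEAT 6 [
  -- iteration 1/6 --
  FD 10: (-20,0) -> (-30,0) [heading=180, draw]
  BK 9: (-30,0) -> (-21,0) [heading=180, draw]
  RT 180: heading 180 -> 0
  -- iteration 2/6 --
  FD 10: (-21,0) -> (-11,0) [heading=0, draw]
  BK 9: (-11,0) -> (-20,0) [heading=0, draw]
  RT 180: heading 0 -> 180
  -- iteration 3/6 --
  FD 10: (-20,0) -> (-30,0) [heading=180, draw]
  BK 9: (-30,0) -> (-21,0) [heading=180, draw]
  RT 180: heading 180 -> 0
  -- iteration 4/6 --
  FD 10: (-21,0) -> (-11,0) [heading=0, draw]
  BK 9: (-11,0) -> (-20,0) [heading=0, draw]
  RT 180: heading 0 -> 180
  -- iteration 5/6 --
  FD 10: (-20,0) -> (-30,0) [heading=180, draw]
  BK 9: (-30,0) -> (-21,0) [heading=180, draw]
  RT 180: heading 180 -> 0
  -- iteration 6/6 --
  FD 10: (-21,0) -> (-11,0) [heading=0, draw]
  BK 9: (-11,0) -> (-20,0) [heading=0, draw]
  RT 180: heading 0 -> 180
]
RT 120: heading 180 -> 60
PU: pen up
RT 150: heading 60 -> 270
Final: pos=(-20,0), heading=270, 13 segment(s) drawn

Answer: 270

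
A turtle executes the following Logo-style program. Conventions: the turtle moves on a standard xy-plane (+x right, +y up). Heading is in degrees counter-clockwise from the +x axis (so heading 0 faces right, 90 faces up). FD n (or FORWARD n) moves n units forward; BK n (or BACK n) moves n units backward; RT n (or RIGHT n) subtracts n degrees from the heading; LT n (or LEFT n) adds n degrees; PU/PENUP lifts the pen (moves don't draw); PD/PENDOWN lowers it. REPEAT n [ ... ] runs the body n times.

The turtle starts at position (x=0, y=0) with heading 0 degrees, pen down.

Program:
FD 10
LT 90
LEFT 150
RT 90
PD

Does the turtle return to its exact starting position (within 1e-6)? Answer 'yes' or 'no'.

Executing turtle program step by step:
Start: pos=(0,0), heading=0, pen down
FD 10: (0,0) -> (10,0) [heading=0, draw]
LT 90: heading 0 -> 90
LT 150: heading 90 -> 240
RT 90: heading 240 -> 150
PD: pen down
Final: pos=(10,0), heading=150, 1 segment(s) drawn

Start position: (0, 0)
Final position: (10, 0)
Distance = 10; >= 1e-6 -> NOT closed

Answer: no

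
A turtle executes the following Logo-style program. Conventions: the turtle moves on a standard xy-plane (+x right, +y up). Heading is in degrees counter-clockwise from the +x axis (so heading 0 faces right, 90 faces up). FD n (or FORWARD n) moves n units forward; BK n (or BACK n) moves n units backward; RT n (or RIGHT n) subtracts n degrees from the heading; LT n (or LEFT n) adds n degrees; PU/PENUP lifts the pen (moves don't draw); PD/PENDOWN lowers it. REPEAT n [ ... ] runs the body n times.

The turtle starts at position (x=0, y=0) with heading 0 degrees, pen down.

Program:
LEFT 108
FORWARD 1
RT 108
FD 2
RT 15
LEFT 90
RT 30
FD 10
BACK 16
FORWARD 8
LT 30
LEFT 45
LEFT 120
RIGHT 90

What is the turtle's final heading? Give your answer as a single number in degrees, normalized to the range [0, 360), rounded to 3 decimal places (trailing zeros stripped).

Executing turtle program step by step:
Start: pos=(0,0), heading=0, pen down
LT 108: heading 0 -> 108
FD 1: (0,0) -> (-0.309,0.951) [heading=108, draw]
RT 108: heading 108 -> 0
FD 2: (-0.309,0.951) -> (1.691,0.951) [heading=0, draw]
RT 15: heading 0 -> 345
LT 90: heading 345 -> 75
RT 30: heading 75 -> 45
FD 10: (1.691,0.951) -> (8.762,8.022) [heading=45, draw]
BK 16: (8.762,8.022) -> (-2.552,-3.292) [heading=45, draw]
FD 8: (-2.552,-3.292) -> (3.105,2.365) [heading=45, draw]
LT 30: heading 45 -> 75
LT 45: heading 75 -> 120
LT 120: heading 120 -> 240
RT 90: heading 240 -> 150
Final: pos=(3.105,2.365), heading=150, 5 segment(s) drawn

Answer: 150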